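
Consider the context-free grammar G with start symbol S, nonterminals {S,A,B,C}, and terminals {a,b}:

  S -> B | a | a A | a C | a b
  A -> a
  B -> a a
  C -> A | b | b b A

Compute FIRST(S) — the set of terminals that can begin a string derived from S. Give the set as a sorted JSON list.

FIRST sets, iterate to fixpoint:
[1]
  A via A→a: +{a}
  B via B→a a: +{a}
  C via C→A: +{a}
  C via C→b: +{b}
  S via S→B: +{a}
  FIRST(S)={a}  FIRST(A)={a}  FIRST(B)={a}  FIRST(C)={a,b}
[2] done
  FIRST(S)={a}  FIRST(A)={a}  FIRST(B)={a}  FIRST(C)={a,b}

FIRST(S) = ["a"]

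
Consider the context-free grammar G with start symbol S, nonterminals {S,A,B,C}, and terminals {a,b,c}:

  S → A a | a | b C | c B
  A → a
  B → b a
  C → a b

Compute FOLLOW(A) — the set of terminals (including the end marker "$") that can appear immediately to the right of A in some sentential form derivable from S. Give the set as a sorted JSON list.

Compute FIRST by fixpoint:
round 1:
  A via A→a: +{a}
  B via B→b a: +{b}
  C via C→a b: +{a}
  S via S→A a: +{a}
  S via S→b C: +{b}
  S via S→c B: +{c}
  FIRST(S)={a,b,c}  FIRST(A)={a}  FIRST(B)={b}  FIRST(C)={a}
round 2: — fixpoint
  FIRST(S)={a,b,c}  FIRST(A)={a}  FIRST(B)={b}  FIRST(C)={a}

FOLLOW iteration:
seed FOLLOW(S) with $
iter 1:
  S→A a: FOLLOW(A) ⊇ FIRST(a) = {a}; new: +{a}
  S→b C: FOLLOW(C) ⊇ FOLLOW(S) ⊇ {$}; new: +{$}
  S→c B: FOLLOW(B) ⊇ FOLLOW(S) ⊇ {$}; new: +{$}
  FOLLOW[S]={$}  FOLLOW[A]={a}  FOLLOW[B]={$}  FOLLOW[C]={$}
iter 2: — fixpoint
  FOLLOW[S]={$}  FOLLOW[A]={a}  FOLLOW[B]={$}  FOLLOW[C]={$}

FOLLOW(A) = ["a"]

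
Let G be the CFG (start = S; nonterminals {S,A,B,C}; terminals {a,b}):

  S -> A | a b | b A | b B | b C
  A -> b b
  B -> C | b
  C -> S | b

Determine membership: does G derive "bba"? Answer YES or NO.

Convert to CNF:
  S -> T0 A | T0 B | T0 C | T0 T0 | T1 T0
  A -> T0 T0
  B -> T0 A | T0 B | T0 C | T0 T0 | T1 T0 | b
  C -> T0 A | T0 B | T0 C | T0 T0 | T1 T0 | b
  T0 -> b
  T1 -> a

CYK fill:
  T[0,0] 'b' = {B,C,T0}  orig:{B,C}
  T[1,1] 'b' = {B,C,T0}  orig:{B,C}
  T[2,2] 'a' = {T1}  orig:{}
  T[0,1] 'bb' = {A,B,C,S}
  T[1,2] 'ba' = ∅
  T[0,2] 'bba' = ∅

S ∉ T[0,2] ⇒ NO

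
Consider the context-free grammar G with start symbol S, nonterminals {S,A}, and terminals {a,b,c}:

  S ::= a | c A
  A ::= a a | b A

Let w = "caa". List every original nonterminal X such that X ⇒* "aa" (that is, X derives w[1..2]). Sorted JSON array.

Convert to CNF:
  S -> T2 A | a
  A -> T0 T0 | T1 A
  T0 -> a
  T1 -> b
  T2 -> c

CYK table (by increasing span), restricted to cells inside w[1..2]:
  T[1,1] 'a' = {S,T0}  orig:{S}
  T[2,2] 'a' = {S,T0}  orig:{S}
  T[1,2] 'aa' = {A}

Original NTs in T[1,2] deriving "aa": ["A"]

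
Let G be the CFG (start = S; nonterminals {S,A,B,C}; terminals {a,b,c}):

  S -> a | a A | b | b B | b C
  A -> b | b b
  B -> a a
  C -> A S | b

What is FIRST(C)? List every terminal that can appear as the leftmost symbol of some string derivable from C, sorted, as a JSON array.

FIRST iteration:
[1]
  A via A→b: +{b}
  B via B→a a: +{a}
  C via C→A S: +{b}
  S via S→a: +{a}
  S via S→b: +{b}
  FIRST(S)={a,b}  FIRST(A)={b}  FIRST(B)={a}  FIRST(C)={b}
[2] (stable)
  FIRST(S)={a,b}  FIRST(A)={b}  FIRST(B)={a}  FIRST(C)={b}

FIRST(C) = ["b"]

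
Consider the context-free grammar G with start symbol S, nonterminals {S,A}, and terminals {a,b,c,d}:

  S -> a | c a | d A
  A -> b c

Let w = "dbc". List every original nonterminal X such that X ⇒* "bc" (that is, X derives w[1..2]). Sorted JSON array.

Convert to CNF:
  S -> T1 T2 | T3 A | a
  A -> T0 T1
  T0 -> b
  T1 -> c
  T2 -> a
  T3 -> d

CYK fill — only the sub-triangle for w[1..2]:
  T[1,1] 'b' = {T0}  orig:{}
  T[2,2] 'c' = {T1}  orig:{}
  T[1,2] 'bc' = {A}

Original NTs in T[1,2] deriving "bc": ["A"]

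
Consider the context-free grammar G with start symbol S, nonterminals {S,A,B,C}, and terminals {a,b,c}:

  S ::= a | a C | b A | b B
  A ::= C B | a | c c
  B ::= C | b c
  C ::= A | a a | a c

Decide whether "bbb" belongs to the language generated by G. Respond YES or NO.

CNF form of G:
  S -> T1 C | T2 A | T2 B | a
  A -> C B | T0 T0 | a
  B -> C B | T0 T0 | T1 T0 | T1 T1 | T2 T0 | a
  C -> C B | T0 T0 | T1 T0 | T1 T1 | a
  T0 -> c
  T1 -> a
  T2 -> b

Fill CYK table bottom-up:
  T[0,0] 'b' = {T2}  orig:{}
  T[1,1] 'b' = {T2}  orig:{}
  T[2,2] 'b' = {T2}  orig:{}
  T[0,1] 'bb' = ∅
  T[1,2] 'bb' = ∅
  T[0,2] 'bbb' = ∅

S ∉ T[0,2] ⇒ NO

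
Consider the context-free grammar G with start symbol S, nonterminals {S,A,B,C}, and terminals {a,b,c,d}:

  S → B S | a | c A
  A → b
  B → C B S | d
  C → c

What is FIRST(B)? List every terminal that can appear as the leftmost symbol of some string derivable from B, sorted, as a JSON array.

Compute FIRST by fixpoint:
round 1:
  A via A→b: +{b}
  B via B→d: +{d}
  C via C→c: +{c}
  S via S→B S: +{d}
  S via S→a: +{a}
  S via S→c A: +{c}
  S: {a,c,d}  A: {b}  B: {d}  C: {c}
round 2:
  B via B→C B S: +{c}
  S: {a,c,d}  A: {b}  B: {c,d}  C: {c}
round 3: (no change)
  S: {a,c,d}  A: {b}  B: {c,d}  C: {c}

FIRST(B) = ["c", "d"]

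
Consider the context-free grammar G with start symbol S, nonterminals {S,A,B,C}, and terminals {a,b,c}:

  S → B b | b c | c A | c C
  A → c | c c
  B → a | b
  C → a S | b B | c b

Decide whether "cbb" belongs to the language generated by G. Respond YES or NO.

Convert to CNF:
  S -> B T2 | T0 A | T0 C | T2 T0
  A -> T0 T0 | c
  B -> a | b
  C -> T0 T2 | T1 S | T2 B
  T0 -> c
  T1 -> a
  T2 -> b

CYK fill:
  [0..0]={A,T0}  "c"  orig:{A}
  [1..1]={B,T2}  "b"  orig:{B}
  [2..2]={B,T2}  "b"  orig:{B}
  [0..1]={C}  "cb"
  [1..2]={C,S}  "bb"
  [0..2]={S}  "cbb"

S ∈ T[0,2] ⇒ YES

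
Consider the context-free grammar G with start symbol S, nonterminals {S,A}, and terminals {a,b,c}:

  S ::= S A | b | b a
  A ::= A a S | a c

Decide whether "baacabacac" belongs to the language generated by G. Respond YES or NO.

Convert to CNF:
  S -> S A | T2 T0 | b
  A -> A X3 | T0 T1
  T0 -> a
  T1 -> c
  T2 -> b
  X3 -> T0 S

Fill CYK table bottom-up:
  T[0,0] 'b' = {S,T2}  orig:{S}
  T[1,1] 'a' = {T0}  orig:{}
  T[2,2] 'a' = {T0}  orig:{}
  T[3,3] 'c' = {T1}  orig:{}
  T[4,4] 'a' = {T0}  orig:{}
  T[5,5] 'b' = {S,T2}  orig:{S}
  T[6,6] 'a' = {T0}  orig:{}
  T[7,7] 'c' = {T1}  orig:{}
  T[8,8] 'a' = {T0}  orig:{}
  T[9,9] 'c' = {T1}  orig:{}
  T[0,1] 'ba' = {S}
  T[1,2] 'aa' = ∅
  T[2,3] 'ac' = {A}
  T[3,4] 'ca' = ∅
  T[4,5] 'ab' = {X3}  orig:{}
  T[5,6] 'ba' = {S}
  T[6,7] 'ac' = {A}
  T[7,8] 'ca' = ∅
  T[8,9] 'ac' = {A}
  T[0,2] 'baa' = ∅
  T[1,3] 'aac' = ∅
  T[2,4] 'aca' = ∅
  T[3,5] 'cab' = ∅
  T[4,6] 'aba' = {X3}  orig:{}
  T[5,7] 'bac' = {S}
  T[6,8] 'aca' = ∅
  T[7,9] 'cac' = ∅
  T[0,3] 'baac' = {S}
  T[1,4] 'aaca' = ∅
  T[2,5] 'acab' = {A}
  T[3,6] 'caba' = ∅
  T[4,7] 'abac' = {X3}  orig:{}
  T[5,8] 'baca' = ∅
  T[6,9] 'acac' = ∅
  T[0,4] 'baaca' = ∅
  T[1,5] 'aacab' = ∅
  T[2,6] 'acaba' = {A}
  T[3,7] 'cabac' = ∅
  T[4,8] 'abaca' = ∅
  T[5,9] 'bacac' = {S}
  T[0,5] 'baacab' = {S}
  T[1,6] 'aacaba' = ∅
  T[2,7] 'acabac' = {A}
  T[3,8] 'cabaca' = ∅
  T[4,9] 'abacac' = {X3}  orig:{}
  T[0,6] 'baacaba' = {S}
  T[1,7] 'aacabac' = ∅
  T[2,8] 'acabaca' = ∅
  T[3,9] 'cabacac' = ∅
  T[0,7] 'baacabac' = {S}
  T[1,8] 'aacabaca' = ∅
  T[2,9] 'acabacac' = {A}
  T[0,8] 'baacabaca' = ∅
  T[1,9] 'aacabacac' = ∅
  T[0,9] 'baacabacac' = {S}

S ∈ T[0,9] ⇒ YES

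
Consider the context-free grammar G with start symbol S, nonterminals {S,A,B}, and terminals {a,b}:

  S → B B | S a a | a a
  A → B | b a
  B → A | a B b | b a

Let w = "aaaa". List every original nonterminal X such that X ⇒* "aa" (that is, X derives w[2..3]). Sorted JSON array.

CNF form of G:
  S -> B B | S X4 | T0 T0
  A -> T0 X2 | T1 T0
  B -> T0 X3 | T1 T0
  T0 -> a
  T1 -> b
  X2 -> B T1
  X3 -> B T1
  X4 -> T0 T0

CYK fill — only the sub-triangle for w[2..3]:
  cell(2,2) a: {T0}  orig:{}
  cell(3,3) a: {T0}  orig:{}
  cell(2,3) aa: {S,X4}  orig:{S}

Original NTs in T[2,3] deriving "aa": ["S"]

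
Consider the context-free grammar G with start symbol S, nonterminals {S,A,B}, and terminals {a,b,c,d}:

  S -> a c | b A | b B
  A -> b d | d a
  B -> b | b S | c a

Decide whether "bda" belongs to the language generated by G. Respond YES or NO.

Convert to CNF:
  S -> T0 A | T0 B | T2 T3
  A -> T0 T1 | T1 T2
  B -> T0 S | T3 T2 | b
  T0 -> b
  T1 -> d
  T2 -> a
  T3 -> c

CYK table (by increasing span):
  cell(0,0) b: {B,T0}  orig:{B}
  cell(1,1) d: {T1}  orig:{}
  cell(2,2) a: {T2}  orig:{}
  cell(0,1) bd: {A}
  cell(1,2) da: {A}
  cell(0,2) bda: {S}

S ∈ T[0,2] ⇒ YES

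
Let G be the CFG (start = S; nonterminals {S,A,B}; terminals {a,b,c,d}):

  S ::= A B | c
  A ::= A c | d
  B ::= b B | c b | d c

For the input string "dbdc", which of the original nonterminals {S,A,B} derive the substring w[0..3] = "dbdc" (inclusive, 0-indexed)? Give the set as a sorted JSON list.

Convert to CNF:
  S -> A B | c
  A -> A T0 | d
  B -> T0 T1 | T1 B | T2 T0
  T0 -> c
  T1 -> b
  T2 -> d

CYK fill, restricted to cells inside w[0..3]:
  T[0,0] 'd' = {A,T2}  orig:{A}
  T[1,1] 'b' = {T1}  orig:{}
  T[2,2] 'd' = {A,T2}  orig:{A}
  T[3,3] 'c' = {S,T0}  orig:{S}
  T[0,1] 'db' = ∅
  T[1,2] 'bd' = ∅
  T[2,3] 'dc' = {A,B}
  T[0,2] 'dbd' = ∅
  T[1,3] 'bdc' = {B}
  T[0,3] 'dbdc' = {S}

Original NTs in T[0,3] deriving "dbdc": ["S"]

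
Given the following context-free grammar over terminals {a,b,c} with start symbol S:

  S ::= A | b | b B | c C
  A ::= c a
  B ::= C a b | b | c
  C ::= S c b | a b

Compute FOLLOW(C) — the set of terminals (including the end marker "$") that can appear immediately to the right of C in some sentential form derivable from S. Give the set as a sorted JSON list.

Compute FIRST by fixpoint:
iter 1:
  A via A→c a: +{c}
  B via B→b: +{b}
  B via B→c: +{c}
  C via C→a b: +{a}
  S via S→A: +{c}
  S via S→b: +{b}
  S: {b,c}  A: {c}  B: {b,c}  C: {a}
iter 2:
  B via B→C a b: +{a}
  C via C→S c b: +{b,c}
  S: {b,c}  A: {c}  B: {a,b,c}  C: {a,b,c}
iter 3: (stable)
  S: {b,c}  A: {c}  B: {a,b,c}  C: {a,b,c}

FOLLOW iteration:
initialize: $ ∈ FOLLOW(S)
round 1:
  B→C a b: FOLLOW(C) ⊇ FIRST(a) = {a}; new: +{a}
  C→S c b: FOLLOW(S) ⊇ FIRST(c) = {c}; new: +{c}
  S→A: FOLLOW(A) ⊇ FOLLOW(S) ⊇ {$,c}; new: +{$,c}
  S→b B: FOLLOW(B) ⊇ FOLLOW(S) ⊇ {$,c}; new: +{$,c}
  S→c C: FOLLOW(C) ⊇ FOLLOW(S) ⊇ {$,c}; new: +{$,c}
  S: {$,c}  A: {$,c}  B: {$,c}  C: {$,a,c}
round 2: — fixpoint
  S: {$,c}  A: {$,c}  B: {$,c}  C: {$,a,c}

FOLLOW(C) = ["$", "a", "c"]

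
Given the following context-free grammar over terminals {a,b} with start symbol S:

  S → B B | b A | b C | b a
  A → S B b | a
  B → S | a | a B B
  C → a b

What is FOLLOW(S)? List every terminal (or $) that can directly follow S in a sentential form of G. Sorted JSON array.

FIRST iteration:
[1]
  A via A→a: +{a}
  B via B→a: +{a}
  C via C→a b: +{a}
  S via S→B B: +{a}
  S via S→b A: +{b}
  FIRST[S]={a,b}  FIRST[A]={a}  FIRST[B]={a}  FIRST[C]={a}
[2]
  A via A→S B b: +{b}
  B via B→S: +{b}
  FIRST[S]={a,b}  FIRST[A]={a,b}  FIRST[B]={a,b}  FIRST[C]={a}
[3] — fixpoint
  FIRST[S]={a,b}  FIRST[A]={a,b}  FIRST[B]={a,b}  FIRST[C]={a}

Compute FOLLOW by fixpoint:
initialize: $ ∈ FOLLOW(S)
[1]
  A→S B b: FOLLOW(S) ⊇ FIRST(B) = {a,b}; new: +{a,b}
  A→S B b: FOLLOW(B) ⊇ FIRST(b) = {b}; new: +{b}
  B→a B B: FOLLOW(B) ⊇ FIRST(B) = {a,b}; new: +{a}
  S→B B: FOLLOW(B) ⊇ FOLLOW(S) ⊇ {$,a,b}; new: +{$}
  S→b A: FOLLOW(A) ⊇ FOLLOW(S) ⊇ {$,a,b}; new: +{$,a,b}
  S→b C: FOLLOW(C) ⊇ FOLLOW(S) ⊇ {$,a,b}; new: +{$,a,b}
  FOLLOW[S]={$,a,b}  FOLLOW[A]={$,a,b}  FOLLOW[B]={$,a,b}  FOLLOW[C]={$,a,b}
[2] done
  FOLLOW[S]={$,a,b}  FOLLOW[A]={$,a,b}  FOLLOW[B]={$,a,b}  FOLLOW[C]={$,a,b}

FOLLOW(S) = ["$", "a", "b"]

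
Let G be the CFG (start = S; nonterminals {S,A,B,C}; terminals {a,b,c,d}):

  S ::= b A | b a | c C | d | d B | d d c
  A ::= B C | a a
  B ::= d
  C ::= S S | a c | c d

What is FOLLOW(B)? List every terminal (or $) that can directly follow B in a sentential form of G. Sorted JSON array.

FIRST sets, iterate to fixpoint:
iter 1:
  A via A→a a: +{a}
  B via B→d: +{d}
  C via C→a c: +{a}
  C via C→c d: +{c}
  S via S→b A: +{b}
  S via S→c C: +{c}
  S via S→d: +{d}
  FIRST(S)={b,c,d}  FIRST(A)={a}  FIRST(B)={d}  FIRST(C)={a,c}
iter 2:
  A via A→B C: +{d}
  C via C→S S: +{b,d}
  FIRST(S)={b,c,d}  FIRST(A)={a,d}  FIRST(B)={d}  FIRST(C)={a,b,c,d}
iter 3: — fixpoint
  FIRST(S)={b,c,d}  FIRST(A)={a,d}  FIRST(B)={d}  FIRST(C)={a,b,c,d}

FOLLOW iteration:
initialize: $ ∈ FOLLOW(S)
pass 1:
  A→B C: FOLLOW(B) ⊇ FIRST(C) = {a,b,c,d}; new: +{a,b,c,d}
  C→S S: FOLLOW(S) ⊇ FIRST(S) = {b,c,d}; new: +{b,c,d}
  S→b A: FOLLOW(A) ⊇ FOLLOW(S) ⊇ {$,b,c,d}; new: +{$,b,c,d}
  S→c C: FOLLOW(C) ⊇ FOLLOW(S) ⊇ {$,b,c,d}; new: +{$,b,c,d}
  S→d B: FOLLOW(B) ⊇ FOLLOW(S) ⊇ {$,b,c,d}; new: +{$}
  S: {$,b,c,d}  A: {$,b,c,d}  B: {$,a,b,c,d}  C: {$,b,c,d}
pass 2: — fixpoint
  S: {$,b,c,d}  A: {$,b,c,d}  B: {$,a,b,c,d}  C: {$,b,c,d}

FOLLOW(B) = ["$", "a", "b", "c", "d"]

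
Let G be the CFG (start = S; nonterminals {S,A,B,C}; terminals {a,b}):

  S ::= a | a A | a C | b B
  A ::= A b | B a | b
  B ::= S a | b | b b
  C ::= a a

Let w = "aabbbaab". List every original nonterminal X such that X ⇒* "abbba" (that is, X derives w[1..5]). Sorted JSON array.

Convert to CNF:
  S -> T0 B | T1 A | T1 C | a
  A -> A T0 | B T1 | b
  B -> S T1 | T0 T0 | b
  C -> T1 T1
  T0 -> b
  T1 -> a

CYK fill — only the sub-triangle for w[1..5]:
  [1..1]={S,T1}  "a"  orig:{S}
  [2..2]={A,B,T0}  "b"  orig:{A,B}
  [3..3]={A,B,T0}  "b"  orig:{A,B}
  [4..4]={A,B,T0}  "b"  orig:{A,B}
  [5..5]={S,T1}  "a"  orig:{S}
  [1..2]={S}  "ab"
  [2..3]={A,B,S}  "bb"
  [3..4]={A,B,S}  "bb"
  [4..5]={A}  "ba"
  [1..3]={S}  "abb"
  [2..4]={A,S}  "bbb"
  [3..5]={A,B}  "bba"
  [1..4]={S}  "abbb"
  [2..5]={B,S}  "bbba"
  [1..5]={B}  "abbba"

Original NTs in T[1,5] deriving "abbba": ["B"]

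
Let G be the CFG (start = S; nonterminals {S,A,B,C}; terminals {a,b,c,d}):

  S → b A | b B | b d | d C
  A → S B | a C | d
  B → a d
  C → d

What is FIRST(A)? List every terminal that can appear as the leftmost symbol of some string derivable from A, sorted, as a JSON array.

FIRST sets, iterate to fixpoint:
pass 1:
  A via A→a C: +{a}
  A via A→d: +{d}
  B via B→a d: +{a}
  C via C→d: +{d}
  S via S→b A: +{b}
  S via S→d C: +{d}
  FIRST(S)={b,d}  FIRST(A)={a,d}  FIRST(B)={a}  FIRST(C)={d}
pass 2:
  A via A→S B: +{b}
  FIRST(S)={b,d}  FIRST(A)={a,b,d}  FIRST(B)={a}  FIRST(C)={d}
pass 3: done
  FIRST(S)={b,d}  FIRST(A)={a,b,d}  FIRST(B)={a}  FIRST(C)={d}

FIRST(A) = ["a", "b", "d"]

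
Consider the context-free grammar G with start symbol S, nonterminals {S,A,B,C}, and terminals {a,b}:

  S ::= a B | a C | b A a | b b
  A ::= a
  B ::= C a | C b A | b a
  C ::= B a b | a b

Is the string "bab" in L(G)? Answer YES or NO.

CNF form of G:
  S -> T0 B | T0 C | T1 T1 | T1 X4
  A -> a
  B -> C T0 | C X2 | T1 T0
  C -> B X3 | T0 T1
  T0 -> a
  T1 -> b
  X2 -> T1 A
  X3 -> T0 T1
  X4 -> A T0

CYK fill:
  cell(0,0) b: {T1}  orig:{}
  cell(1,1) a: {A,T0}  orig:{A}
  cell(2,2) b: {T1}  orig:{}
  cell(0,1) ba: {B,X2}  orig:{B}
  cell(1,2) ab: {C,X3}  orig:{C}
  cell(0,2) bab: ∅

S ∉ T[0,2] ⇒ NO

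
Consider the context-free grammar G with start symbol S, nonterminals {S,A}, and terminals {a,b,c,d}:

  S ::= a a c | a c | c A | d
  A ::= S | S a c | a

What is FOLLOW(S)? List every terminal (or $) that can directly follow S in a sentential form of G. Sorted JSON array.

FIRST iteration:
round 1:
  A via A→a: +{a}
  S via S→a a c: +{a}
  S via S→c A: +{c}
  S via S→d: +{d}
  S: {a,c,d}  A: {a}
round 2:
  A via A→S: +{c,d}
  S: {a,c,d}  A: {a,c,d}
round 3: (stable)
  S: {a,c,d}  A: {a,c,d}

FOLLOW sets:
FOLLOW(S) := {$}
[1]
  A→S a c: FOLLOW(S) ⊇ FIRST(a) = {a}; new: +{a}
  S→c A: FOLLOW(A) ⊇ FOLLOW(S) ⊇ {$,a}; new: +{$,a}
  FOLLOW[S]={$,a}  FOLLOW[A]={$,a}
[2] (stable)
  FOLLOW[S]={$,a}  FOLLOW[A]={$,a}

FOLLOW(S) = ["$", "a"]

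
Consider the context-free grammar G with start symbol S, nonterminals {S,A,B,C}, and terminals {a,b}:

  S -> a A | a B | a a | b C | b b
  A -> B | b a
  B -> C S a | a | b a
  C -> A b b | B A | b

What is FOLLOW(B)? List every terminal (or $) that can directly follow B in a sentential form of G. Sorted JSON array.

FIRST sets, iterate to fixpoint:
iter 1:
  A via A→b a: +{b}
  B via B→a: +{a}
  B via B→b a: +{b}
  C via C→A b b: +{b}
  C via C→B A: +{a}
  S via S→a A: +{a}
  S via S→b C: +{b}
  FIRST[S]={a,b}  FIRST[A]={b}  FIRST[B]={a,b}  FIRST[C]={a,b}
iter 2:
  A via A→B: +{a}
  FIRST[S]={a,b}  FIRST[A]={a,b}  FIRST[B]={a,b}  FIRST[C]={a,b}
iter 3: done
  FIRST[S]={a,b}  FIRST[A]={a,b}  FIRST[B]={a,b}  FIRST[C]={a,b}

FOLLOW iteration:
initialize: $ ∈ FOLLOW(S)
[1]
  B→C S a: FOLLOW(C) ⊇ FIRST(S) = {a,b}; new: +{a,b}
  B→C S a: FOLLOW(S) ⊇ FIRST(a) = {a}; new: +{a}
  C→A b b: FOLLOW(A) ⊇ FIRST(b) = {b}; new: +{b}
  C→B A: FOLLOW(B) ⊇ FIRST(A) = {a,b}; new: +{a,b}
  C→B A: FOLLOW(A) ⊇ FOLLOW(C) ⊇ {a,b}; new: +{a}
  S→a A: FOLLOW(A) ⊇ FOLLOW(S) ⊇ {$,a}; new: +{$}
  S→a B: FOLLOW(B) ⊇ FOLLOW(S) ⊇ {$,a}; new: +{$}
  S→b C: FOLLOW(C) ⊇ FOLLOW(S) ⊇ {$,a}; new: +{$}
  S: {$,a}  A: {$,a,b}  B: {$,a,b}  C: {$,a,b}
[2] (stable)
  S: {$,a}  A: {$,a,b}  B: {$,a,b}  C: {$,a,b}

FOLLOW(B) = ["$", "a", "b"]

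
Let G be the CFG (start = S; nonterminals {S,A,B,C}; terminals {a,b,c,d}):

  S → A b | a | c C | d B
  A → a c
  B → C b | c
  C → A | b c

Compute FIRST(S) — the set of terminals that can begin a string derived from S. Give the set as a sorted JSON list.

Compute FIRST by fixpoint:
round 1:
  A via A→a c: +{a}
  B via B→c: +{c}
  C via C→A: +{a}
  C via C→b c: +{b}
  S via S→A b: +{a}
  S via S→c C: +{c}
  S via S→d B: +{d}
  FIRST(S)={a,c,d}  FIRST(A)={a}  FIRST(B)={c}  FIRST(C)={a,b}
round 2:
  B via B→C b: +{a,b}
  FIRST(S)={a,c,d}  FIRST(A)={a}  FIRST(B)={a,b,c}  FIRST(C)={a,b}
round 3: (no change)
  FIRST(S)={a,c,d}  FIRST(A)={a}  FIRST(B)={a,b,c}  FIRST(C)={a,b}

FIRST(S) = ["a", "c", "d"]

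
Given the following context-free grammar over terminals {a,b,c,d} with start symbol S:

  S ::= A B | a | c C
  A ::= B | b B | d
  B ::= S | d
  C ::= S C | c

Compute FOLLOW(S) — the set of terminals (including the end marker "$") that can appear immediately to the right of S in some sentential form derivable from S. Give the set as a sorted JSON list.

FIRST sets, iterate to fixpoint:
pass 1:
  A via A→b B: +{b}
  A via A→d: +{d}
  B via B→d: +{d}
  C via C→c: +{c}
  S via S→A B: +{b,d}
  S via S→a: +{a}
  S via S→c C: +{c}
  FIRST(S)={a,b,c,d}  FIRST(A)={b,d}  FIRST(B)={d}  FIRST(C)={c}
pass 2:
  B via B→S: +{a,b,c}
  C via C→S C: +{a,b,d}
  FIRST(S)={a,b,c,d}  FIRST(A)={b,d}  FIRST(B)={a,b,c,d}  FIRST(C)={a,b,c,d}
pass 3:
  A via A→B: +{a,c}
  FIRST(S)={a,b,c,d}  FIRST(A)={a,b,c,d}  FIRST(B)={a,b,c,d}  FIRST(C)={a,b,c,d}
pass 4: — fixpoint
  FIRST(S)={a,b,c,d}  FIRST(A)={a,b,c,d}  FIRST(B)={a,b,c,d}  FIRST(C)={a,b,c,d}

FOLLOW sets:
initialize: $ ∈ FOLLOW(S)
iter 1:
  C→S C: FOLLOW(S) ⊇ FIRST(C) = {a,b,c,d}; new: +{a,b,c,d}
  S→A B: FOLLOW(A) ⊇ FIRST(B) = {a,b,c,d}; new: +{a,b,c,d}
  S→A B: FOLLOW(B) ⊇ FOLLOW(S) ⊇ {$,a,b,c,d}; new: +{$,a,b,c,d}
  S→c C: FOLLOW(C) ⊇ FOLLOW(S) ⊇ {$,a,b,c,d}; new: +{$,a,b,c,d}
  FOLLOW(S)={$,a,b,c,d}  FOLLOW(A)={a,b,c,d}  FOLLOW(B)={$,a,b,c,d}  FOLLOW(C)={$,a,b,c,d}
iter 2: — fixpoint
  FOLLOW(S)={$,a,b,c,d}  FOLLOW(A)={a,b,c,d}  FOLLOW(B)={$,a,b,c,d}  FOLLOW(C)={$,a,b,c,d}

FOLLOW(S) = ["$", "a", "b", "c", "d"]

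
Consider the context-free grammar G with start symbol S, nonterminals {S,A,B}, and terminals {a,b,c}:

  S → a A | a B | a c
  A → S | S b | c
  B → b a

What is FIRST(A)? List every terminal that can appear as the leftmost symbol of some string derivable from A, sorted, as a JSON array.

Compute FIRST by fixpoint:
iter 1:
  A via A→c: +{c}
  B via B→b a: +{b}
  S via S→a A: +{a}
  S: {a}  A: {c}  B: {b}
iter 2:
  A via A→S: +{a}
  S: {a}  A: {a,c}  B: {b}
iter 3: — fixpoint
  S: {a}  A: {a,c}  B: {b}

FIRST(A) = ["a", "c"]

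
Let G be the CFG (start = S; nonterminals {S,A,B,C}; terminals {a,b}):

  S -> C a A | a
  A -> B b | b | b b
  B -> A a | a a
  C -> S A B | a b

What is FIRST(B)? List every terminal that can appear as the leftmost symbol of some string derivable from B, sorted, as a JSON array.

FIRST sets, iterate to fixpoint:
pass 1:
  A via A→b: +{b}
  B via B→A a: +{b}
  B via B→a a: +{a}
  C via C→a b: +{a}
  S via S→C a A: +{a}
  S: {a}  A: {b}  B: {a,b}  C: {a}
pass 2:
  A via A→B b: +{a}
  S: {a}  A: {a,b}  B: {a,b}  C: {a}
pass 3: done
  S: {a}  A: {a,b}  B: {a,b}  C: {a}

FIRST(B) = ["a", "b"]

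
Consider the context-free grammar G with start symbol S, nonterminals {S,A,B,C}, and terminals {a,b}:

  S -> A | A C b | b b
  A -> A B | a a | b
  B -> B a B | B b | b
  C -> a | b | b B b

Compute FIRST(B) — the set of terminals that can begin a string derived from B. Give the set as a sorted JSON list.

FIRST sets, iterate to fixpoint:
round 1:
  A via A→a a: +{a}
  A via A→b: +{b}
  B via B→b: +{b}
  C via C→a: +{a}
  C via C→b: +{b}
  S via S→A: +{a,b}
  S: {a,b}  A: {a,b}  B: {b}  C: {a,b}
round 2: — fixpoint
  S: {a,b}  A: {a,b}  B: {b}  C: {a,b}

FIRST(B) = ["b"]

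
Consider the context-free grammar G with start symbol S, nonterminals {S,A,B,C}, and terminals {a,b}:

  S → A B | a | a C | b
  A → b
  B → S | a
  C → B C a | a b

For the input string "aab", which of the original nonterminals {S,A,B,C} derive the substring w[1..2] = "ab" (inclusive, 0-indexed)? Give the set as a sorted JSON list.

CNF form of G:
  S -> A B | T0 C | a | b
  A -> b
  B -> A B | T0 C | a | b
  C -> B X2 | T0 T1
  T0 -> a
  T1 -> b
  X2 -> C T0

CYK fill, restricted to cells inside w[1..2]:
  T[1,1] 'a' = {B,S,T0}  orig:{B,S}
  T[2,2] 'b' = {A,B,S,T1}  orig:{A,B,S}
  T[1,2] 'ab' = {C}

Original NTs in T[1,2] deriving "ab": ["C"]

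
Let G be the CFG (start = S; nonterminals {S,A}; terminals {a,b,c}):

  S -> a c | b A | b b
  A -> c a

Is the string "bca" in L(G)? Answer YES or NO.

CNF form of G:
  S -> T1 T0 | T2 A | T2 T2
  A -> T0 T1
  T0 -> c
  T1 -> a
  T2 -> b

CYK table (by increasing span):
  [0..0]={T2}  "b"  orig:{}
  [1..1]={T0}  "c"  orig:{}
  [2..2]={T1}  "a"  orig:{}
  [0..1]=∅  "bc"
  [1..2]={A}  "ca"
  [0..2]={S}  "bca"

S ∈ T[0,2] ⇒ YES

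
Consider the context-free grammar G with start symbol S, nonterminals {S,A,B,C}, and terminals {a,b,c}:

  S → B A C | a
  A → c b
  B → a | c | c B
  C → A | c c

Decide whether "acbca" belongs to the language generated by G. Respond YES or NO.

CNF form of G:
  S -> B X2 | a
  A -> T0 T1
  B -> T0 B | a | c
  C -> T0 T0 | T0 T1
  T0 -> c
  T1 -> b
  X2 -> A C

CYK table (by increasing span):
  [0..0]={B,S}  "a"
  [1..1]={B,T0}  "c"  orig:{B}
  [2..2]={T1}  "b"  orig:{}
  [3..3]={B,T0}  "c"  orig:{B}
  [4..4]={B,S}  "a"
  [0..1]=∅  "ac"
  [1..2]={A,C}  "cb"
  [2..3]=∅  "bc"
  [3..4]={B}  "ca"
  [0..2]=∅  "acb"
  [1..3]=∅  "cbc"
  [2..4]=∅  "bca"
  [0..3]=∅  "acbc"
  [1..4]=∅  "cbca"
  [0..4]=∅  "acbca"

S ∉ T[0,4] ⇒ NO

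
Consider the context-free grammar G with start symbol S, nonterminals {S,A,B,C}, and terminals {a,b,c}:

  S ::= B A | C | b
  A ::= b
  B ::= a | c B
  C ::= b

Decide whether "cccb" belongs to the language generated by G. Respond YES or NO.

Convert to CNF:
  S -> B A | b
  A -> b
  B -> T0 B | a
  C -> b
  T0 -> c

CYK fill:
  cell(0,0) c: {T0}  orig:{}
  cell(1,1) c: {T0}  orig:{}
  cell(2,2) c: {T0}  orig:{}
  cell(3,3) b: {A,C,S}
  cell(0,1) cc: ∅
  cell(1,2) cc: ∅
  cell(2,3) cb: ∅
  cell(0,2) ccc: ∅
  cell(1,3) ccb: ∅
  cell(0,3) cccb: ∅

S ∉ T[0,3] ⇒ NO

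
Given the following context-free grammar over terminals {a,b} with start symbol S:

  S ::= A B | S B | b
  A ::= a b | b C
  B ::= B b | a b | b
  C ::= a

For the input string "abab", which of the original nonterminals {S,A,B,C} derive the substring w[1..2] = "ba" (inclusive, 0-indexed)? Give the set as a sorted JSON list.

CNF form of G:
  S -> A B | S B | b
  A -> T0 T1 | T1 C
  B -> B T1 | T0 T1 | b
  C -> a
  T0 -> a
  T1 -> b

CYK table (by increasing span), restricted to cells inside w[1..2]:
  cell(1,1) b: {B,S,T1}  orig:{B,S}
  cell(2,2) a: {C,T0}  orig:{C}
  cell(1,2) ba: {A}

Original NTs in T[1,2] deriving "ba": ["A"]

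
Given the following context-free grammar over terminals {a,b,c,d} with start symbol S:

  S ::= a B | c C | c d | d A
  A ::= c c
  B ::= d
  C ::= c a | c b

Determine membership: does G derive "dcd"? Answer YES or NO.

Convert to CNF:
  S -> T0 C | T0 T3 | T1 B | T3 A
  A -> T0 T0
  B -> d
  C -> T0 T1 | T0 T2
  T0 -> c
  T1 -> a
  T2 -> b
  T3 -> d

CYK fill:
  T[0,0] 'd' = {B,T3}  orig:{B}
  T[1,1] 'c' = {T0}  orig:{}
  T[2,2] 'd' = {B,T3}  orig:{B}
  T[0,1] 'dc' = ∅
  T[1,2] 'cd' = {S}
  T[0,2] 'dcd' = ∅

S ∉ T[0,2] ⇒ NO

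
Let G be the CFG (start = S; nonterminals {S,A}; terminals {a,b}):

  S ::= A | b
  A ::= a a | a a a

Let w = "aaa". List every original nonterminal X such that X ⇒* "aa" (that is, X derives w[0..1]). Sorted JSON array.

Convert to CNF:
  S -> T0 T0 | T0 X2 | b
  A -> T0 T0 | T0 X1
  T0 -> a
  X1 -> T0 T0
  X2 -> T0 T0

CYK fill (cells [i..j] with 0 ≤ i ≤ j ≤ 1 only):
  cell(0,0) a: {T0}  orig:{}
  cell(1,1) a: {T0}  orig:{}
  cell(0,1) aa: {A,S,X1,X2}  orig:{A,S}

Original NTs in T[0,1] deriving "aa": ["A", "S"]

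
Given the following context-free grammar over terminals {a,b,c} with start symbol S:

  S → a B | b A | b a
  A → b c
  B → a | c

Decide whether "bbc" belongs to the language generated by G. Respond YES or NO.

Convert to CNF:
  S -> T0 A | T0 T2 | T2 B
  A -> T0 T1
  B -> a | c
  T0 -> b
  T1 -> c
  T2 -> a

CYK table (by increasing span):
  cell(0,0) b: {T0}  orig:{}
  cell(1,1) b: {T0}  orig:{}
  cell(2,2) c: {B,T1}  orig:{B}
  cell(0,1) bb: ∅
  cell(1,2) bc: {A}
  cell(0,2) bbc: {S}

S ∈ T[0,2] ⇒ YES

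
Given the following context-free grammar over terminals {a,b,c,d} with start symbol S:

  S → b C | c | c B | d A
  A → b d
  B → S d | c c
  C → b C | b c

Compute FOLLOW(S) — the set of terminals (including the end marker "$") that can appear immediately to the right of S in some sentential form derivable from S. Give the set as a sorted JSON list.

FIRST iteration:
[1]
  A via A→b d: +{b}
  B via B→c c: +{c}
  C via C→b C: +{b}
  S via S→b C: +{b}
  S via S→c: +{c}
  S via S→d A: +{d}
  FIRST(S)={b,c,d}  FIRST(A)={b}  FIRST(B)={c}  FIRST(C)={b}
[2]
  B via B→S d: +{b,d}
  FIRST(S)={b,c,d}  FIRST(A)={b}  FIRST(B)={b,c,d}  FIRST(C)={b}
[3] (stable)
  FIRST(S)={b,c,d}  FIRST(A)={b}  FIRST(B)={b,c,d}  FIRST(C)={b}

FOLLOW iteration:
FOLLOW(S) := {$}
round 1:
  B→S d: FOLLOW(S) ⊇ FIRST(d) = {d}; new: +{d}
  S→b C: FOLLOW(C) ⊇ FOLLOW(S) ⊇ {$,d}; new: +{$,d}
  S→c B: FOLLOW(B) ⊇ FOLLOW(S) ⊇ {$,d}; new: +{$,d}
  S→d A: FOLLOW(A) ⊇ FOLLOW(S) ⊇ {$,d}; new: +{$,d}
  FOLLOW(S)={$,d}  FOLLOW(A)={$,d}  FOLLOW(B)={$,d}  FOLLOW(C)={$,d}
round 2: (no change)
  FOLLOW(S)={$,d}  FOLLOW(A)={$,d}  FOLLOW(B)={$,d}  FOLLOW(C)={$,d}

FOLLOW(S) = ["$", "d"]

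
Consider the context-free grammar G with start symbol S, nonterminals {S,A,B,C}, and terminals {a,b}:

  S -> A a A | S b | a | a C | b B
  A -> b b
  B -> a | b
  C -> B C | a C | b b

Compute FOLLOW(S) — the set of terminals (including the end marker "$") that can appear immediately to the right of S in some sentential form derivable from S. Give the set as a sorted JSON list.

FIRST iteration:
round 1:
  A via A→b b: +{b}
  B via B→a: +{a}
  B via B→b: +{b}
  C via C→B C: +{a,b}
  S via S→A a A: +{b}
  S via S→a: +{a}
  S: {a,b}  A: {b}  B: {a,b}  C: {a,b}
round 2: — fixpoint
  S: {a,b}  A: {b}  B: {a,b}  C: {a,b}

Compute FOLLOW by fixpoint:
initialize: $ ∈ FOLLOW(S)
[1]
  C→B C: FOLLOW(B) ⊇ FIRST(C) = {a,b}; new: +{a,b}
  S→A a A: FOLLOW(A) ⊇ FIRST(a) = {a}; new: +{a}
  S→A a A: FOLLOW(A) ⊇ FOLLOW(S) ⊇ {$}; new: +{$}
  S→S b: FOLLOW(S) ⊇ FIRST(b) = {b}; new: +{b}
  S→a C: FOLLOW(C) ⊇ FOLLOW(S) ⊇ {$,b}; new: +{$,b}
  S→b B: FOLLOW(B) ⊇ FOLLOW(S) ⊇ {$,b}; new: +{$}
  S: {$,b}  A: {$,a}  B: {$,a,b}  C: {$,b}
[2]
  S→A a A: FOLLOW(A) ⊇ FOLLOW(S) ⊇ {$,b}; new: +{b}
  S: {$,b}  A: {$,a,b}  B: {$,a,b}  C: {$,b}
[3] done
  S: {$,b}  A: {$,a,b}  B: {$,a,b}  C: {$,b}

FOLLOW(S) = ["$", "b"]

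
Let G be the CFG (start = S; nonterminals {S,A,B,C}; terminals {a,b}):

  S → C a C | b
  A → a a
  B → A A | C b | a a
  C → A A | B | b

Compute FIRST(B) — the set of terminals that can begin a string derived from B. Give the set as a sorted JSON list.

Compute FIRST by fixpoint:
[1]
  A via A→a a: +{a}
  B via B→A A: +{a}
  C via C→A A: +{a}
  C via C→b: +{b}
  S via S→C a C: +{a,b}
  S: {a,b}  A: {a}  B: {a}  C: {a,b}
[2]
  B via B→C b: +{b}
  S: {a,b}  A: {a}  B: {a,b}  C: {a,b}
[3] (stable)
  S: {a,b}  A: {a}  B: {a,b}  C: {a,b}

FIRST(B) = ["a", "b"]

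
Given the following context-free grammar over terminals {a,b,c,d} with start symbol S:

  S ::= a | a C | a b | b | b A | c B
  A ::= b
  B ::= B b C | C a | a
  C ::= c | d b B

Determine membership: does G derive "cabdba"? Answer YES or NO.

CNF form of G:
  S -> T0 A | T1 C | T1 T0 | T3 B | a | b
  A -> b
  B -> B X4 | C T1 | a
  C -> T2 X5 | c
  T0 -> b
  T1 -> a
  T2 -> d
  T3 -> c
  X4 -> T0 C
  X5 -> T0 B

Fill CYK table bottom-up:
  [0..0]={C,T3}  "c"  orig:{C}
  [1..1]={B,S,T1}  "a"  orig:{B,S}
  [2..2]={A,S,T0}  "b"  orig:{A,S}
  [3..3]={T2}  "d"  orig:{}
  [4..4]={A,S,T0}  "b"  orig:{A,S}
  [5..5]={B,S,T1}  "a"  orig:{B,S}
  [0..1]={B,S}  "ca"
  [1..2]={S}  "ab"
  [2..3]=∅  "bd"
  [3..4]=∅  "db"
  [4..5]={X5}  "ba"  orig:{}
  [0..2]=∅  "cab"
  [1..3]=∅  "abd"
  [2..4]=∅  "bdb"
  [3..5]={C}  "dba"
  [0..3]=∅  "cabd"
  [1..4]=∅  "abdb"
  [2..5]={X4}  "bdba"  orig:{}
  [0..4]=∅  "cabdb"
  [1..5]={B}  "abdba"
  [0..5]={B,S}  "cabdba"

S ∈ T[0,5] ⇒ YES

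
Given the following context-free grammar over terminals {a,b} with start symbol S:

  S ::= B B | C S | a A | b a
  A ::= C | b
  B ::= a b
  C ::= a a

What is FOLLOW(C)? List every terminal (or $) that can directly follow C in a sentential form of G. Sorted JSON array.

FIRST iteration:
[1]
  A via A→b: +{b}
  B via B→a b: +{a}
  C via C→a a: +{a}
  S via S→B B: +{a}
  S via S→b a: +{b}
  FIRST[S]={a,b}  FIRST[A]={b}  FIRST[B]={a}  FIRST[C]={a}
[2]
  A via A→C: +{a}
  FIRST[S]={a,b}  FIRST[A]={a,b}  FIRST[B]={a}  FIRST[C]={a}
[3] — fixpoint
  FIRST[S]={a,b}  FIRST[A]={a,b}  FIRST[B]={a}  FIRST[C]={a}

Compute FOLLOW by fixpoint:
FOLLOW(S) := {$}
iter 1:
  S→B B: FOLLOW(B) ⊇ FIRST(B) = {a}; new: +{a}
  S→B B: FOLLOW(B) ⊇ FOLLOW(S) ⊇ {$}; new: +{$}
  S→C S: FOLLOW(C) ⊇ FIRST(S) = {a,b}; new: +{a,b}
  S→a A: FOLLOW(A) ⊇ FOLLOW(S) ⊇ {$}; new: +{$}
  FOLLOW(S)={$}  FOLLOW(A)={$}  FOLLOW(B)={$,a}  FOLLOW(C)={a,b}
iter 2:
  A→C: FOLLOW(C) ⊇ FOLLOW(A) ⊇ {$}; new: +{$}
  FOLLOW(S)={$}  FOLLOW(A)={$}  FOLLOW(B)={$,a}  FOLLOW(C)={$,a,b}
iter 3: — fixpoint
  FOLLOW(S)={$}  FOLLOW(A)={$}  FOLLOW(B)={$,a}  FOLLOW(C)={$,a,b}

FOLLOW(C) = ["$", "a", "b"]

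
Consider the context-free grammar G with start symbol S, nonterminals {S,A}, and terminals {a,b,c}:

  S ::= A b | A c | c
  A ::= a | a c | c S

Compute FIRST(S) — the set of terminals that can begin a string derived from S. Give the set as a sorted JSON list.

FIRST iteration:
round 1:
  A via A→a: +{a}
  A via A→c S: +{c}
  S via S→A b: +{a,c}
  S: {a,c}  A: {a,c}
round 2: (stable)
  S: {a,c}  A: {a,c}

FIRST(S) = ["a", "c"]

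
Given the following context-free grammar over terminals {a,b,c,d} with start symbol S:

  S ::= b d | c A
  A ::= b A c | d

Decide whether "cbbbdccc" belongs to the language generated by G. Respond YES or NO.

CNF form of G:
  S -> T0 T2 | T1 A
  A -> T0 X3 | d
  T0 -> b
  T1 -> c
  T2 -> d
  X3 -> A T1

CYK fill:
  cell(0,0) c: {T1}  orig:{}
  cell(1,1) b: {T0}  orig:{}
  cell(2,2) b: {T0}  orig:{}
  cell(3,3) b: {T0}  orig:{}
  cell(4,4) d: {A,T2}  orig:{A}
  cell(5,5) c: {T1}  orig:{}
  cell(6,6) c: {T1}  orig:{}
  cell(7,7) c: {T1}  orig:{}
  cell(0,1) cb: ∅
  cell(1,2) bb: ∅
  cell(2,3) bb: ∅
  cell(3,4) bd: {S}
  cell(4,5) dc: {X3}  orig:{}
  cell(5,6) cc: ∅
  cell(6,7) cc: ∅
  cell(0,2) cbb: ∅
  cell(1,3) bbb: ∅
  cell(2,4) bbd: ∅
  cell(3,5) bdc: {A}
  cell(4,6) dcc: ∅
  cell(5,7) ccc: ∅
  cell(0,3) cbbb: ∅
  cell(1,4) bbbd: ∅
  cell(2,5) bbdc: ∅
  cell(3,6) bdcc: {X3}  orig:{}
  cell(4,7) dccc: ∅
  cell(0,4) cbbbd: ∅
  cell(1,5) bbbdc: ∅
  cell(2,6) bbdcc: {A}
  cell(3,7) bdccc: ∅
  cell(0,5) cbbbdc: ∅
  cell(1,6) bbbdcc: ∅
  cell(2,7) bbdccc: {X3}  orig:{}
  cell(0,6) cbbbdcc: ∅
  cell(1,7) bbbdccc: {A}
  cell(0,7) cbbbdccc: {S}

S ∈ T[0,7] ⇒ YES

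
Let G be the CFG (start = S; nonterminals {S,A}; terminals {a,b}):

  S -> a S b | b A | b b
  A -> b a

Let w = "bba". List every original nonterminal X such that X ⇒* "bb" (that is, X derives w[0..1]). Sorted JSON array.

CNF form of G:
  S -> T0 A | T0 T0 | T1 X2
  A -> T0 T1
  T0 -> b
  T1 -> a
  X2 -> S T0

Fill CYK table bottom-up — only the sub-triangle for w[0..1]:
  T[0,0] 'b' = {T0}  orig:{}
  T[1,1] 'b' = {T0}  orig:{}
  T[0,1] 'bb' = {S}

Original NTs in T[0,1] deriving "bb": ["S"]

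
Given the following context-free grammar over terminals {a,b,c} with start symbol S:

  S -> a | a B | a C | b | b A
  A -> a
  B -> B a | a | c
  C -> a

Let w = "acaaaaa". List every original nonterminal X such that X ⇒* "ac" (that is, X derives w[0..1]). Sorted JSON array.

Convert to CNF:
  S -> T0 B | T0 C | T1 A | a | b
  A -> a
  B -> B T0 | a | c
  C -> a
  T0 -> a
  T1 -> b

Fill CYK table bottom-up, restricted to cells inside w[0..1]:
  [0..0]={A,B,C,S,T0}  "a"  orig:{A,B,C,S}
  [1..1]={B}  "c"
  [0..1]={S}  "ac"

Original NTs in T[0,1] deriving "ac": ["S"]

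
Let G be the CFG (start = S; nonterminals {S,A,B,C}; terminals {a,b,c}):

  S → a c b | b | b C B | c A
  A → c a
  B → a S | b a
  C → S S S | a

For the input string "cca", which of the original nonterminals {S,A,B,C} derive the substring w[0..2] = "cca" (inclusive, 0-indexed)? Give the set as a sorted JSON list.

Convert to CNF:
  S -> T0 A | T1 X4 | T2 X5 | b
  A -> T0 T1
  B -> T1 S | T2 T1
  C -> S X3 | a
  T0 -> c
  T1 -> a
  T2 -> b
  X3 -> S S
  X4 -> T0 T2
  X5 -> C B

CYK table (by increasing span) (cells [i..j] with 0 ≤ i ≤ j ≤ 2 only):
  T[0,0] 'c' = {T0}  orig:{}
  T[1,1] 'c' = {T0}  orig:{}
  T[2,2] 'a' = {C,T1}  orig:{C}
  T[0,1] 'cc' = ∅
  T[1,2] 'ca' = {A}
  T[0,2] 'cca' = {S}

Original NTs in T[0,2] deriving "cca": ["S"]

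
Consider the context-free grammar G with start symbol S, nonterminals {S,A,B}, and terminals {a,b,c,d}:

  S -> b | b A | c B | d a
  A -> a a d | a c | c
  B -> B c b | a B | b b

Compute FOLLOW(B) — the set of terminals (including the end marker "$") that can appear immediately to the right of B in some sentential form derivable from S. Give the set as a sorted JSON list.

FIRST iteration:
[1]
  A via A→a a d: +{a}
  A via A→c: +{c}
  B via B→a B: +{a}
  B via B→b b: +{b}
  S via S→b: +{b}
  S via S→c B: +{c}
  S via S→d a: +{d}
  S: {b,c,d}  A: {a,c}  B: {a,b}
[2] done
  S: {b,c,d}  A: {a,c}  B: {a,b}

Compute FOLLOW by fixpoint:
FOLLOW(S) := {$}
iter 1:
  B→B c b: FOLLOW(B) ⊇ FIRST(c) = {c}; new: +{c}
  S→b A: FOLLOW(A) ⊇ FOLLOW(S) ⊇ {$}; new: +{$}
  S→c B: FOLLOW(B) ⊇ FOLLOW(S) ⊇ {$}; new: +{$}
  FOLLOW(S)={$}  FOLLOW(A)={$}  FOLLOW(B)={$,c}
iter 2: (stable)
  FOLLOW(S)={$}  FOLLOW(A)={$}  FOLLOW(B)={$,c}

FOLLOW(B) = ["$", "c"]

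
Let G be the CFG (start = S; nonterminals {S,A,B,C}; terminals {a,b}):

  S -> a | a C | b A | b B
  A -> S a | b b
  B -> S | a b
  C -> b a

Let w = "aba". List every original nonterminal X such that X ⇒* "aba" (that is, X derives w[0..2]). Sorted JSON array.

Convert to CNF:
  S -> T0 C | T1 A | T1 B | a
  A -> S T0 | T1 T1
  B -> T0 C | T0 T1 | T1 A | T1 B | a
  C -> T1 T0
  T0 -> a
  T1 -> b

CYK fill, restricted to cells inside w[0..2]:
  [0..0]={B,S,T0}  "a"  orig:{B,S}
  [1..1]={T1}  "b"  orig:{}
  [2..2]={B,S,T0}  "a"  orig:{B,S}
  [0..1]={B}  "ab"
  [1..2]={B,C,S}  "ba"
  [0..2]={B,S}  "aba"

Original NTs in T[0,2] deriving "aba": ["B", "S"]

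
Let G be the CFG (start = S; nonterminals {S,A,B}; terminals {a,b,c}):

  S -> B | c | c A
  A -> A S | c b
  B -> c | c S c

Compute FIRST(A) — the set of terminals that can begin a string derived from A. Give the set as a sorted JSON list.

FIRST sets, iterate to fixpoint:
iter 1:
  A via A→c b: +{c}
  B via B→c: +{c}
  S via S→B: +{c}
  FIRST(S)={c}  FIRST(A)={c}  FIRST(B)={c}
iter 2: (stable)
  FIRST(S)={c}  FIRST(A)={c}  FIRST(B)={c}

FIRST(A) = ["c"]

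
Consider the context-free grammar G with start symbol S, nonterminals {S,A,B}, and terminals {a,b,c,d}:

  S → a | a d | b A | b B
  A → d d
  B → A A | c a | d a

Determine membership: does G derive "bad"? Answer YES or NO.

Convert to CNF:
  S -> T2 T0 | T3 A | T3 B | a
  A -> T0 T0
  B -> A A | T0 T2 | T1 T2
  T0 -> d
  T1 -> c
  T2 -> a
  T3 -> b

CYK table (by increasing span):
  cell(0,0) b: {T3}  orig:{}
  cell(1,1) a: {S,T2}  orig:{S}
  cell(2,2) d: {T0}  orig:{}
  cell(0,1) ba: ∅
  cell(1,2) ad: {S}
  cell(0,2) bad: ∅

S ∉ T[0,2] ⇒ NO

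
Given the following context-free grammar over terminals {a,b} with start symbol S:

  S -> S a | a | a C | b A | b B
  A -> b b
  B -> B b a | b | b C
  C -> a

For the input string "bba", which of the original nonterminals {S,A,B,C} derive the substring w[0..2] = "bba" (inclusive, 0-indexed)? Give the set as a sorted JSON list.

Convert to CNF:
  S -> S T1 | T0 A | T0 B | T1 C | a
  A -> T0 T0
  B -> B X2 | T0 C | b
  C -> a
  T0 -> b
  T1 -> a
  X2 -> T0 T1

CYK fill — only the sub-triangle for w[0..2]:
  [0..0]={B,T0}  "b"  orig:{B}
  [1..1]={B,T0}  "b"  orig:{B}
  [2..2]={C,S,T1}  "a"  orig:{C,S}
  [0..1]={A,S}  "bb"
  [1..2]={B,X2}  "ba"  orig:{B}
  [0..2]={B,S}  "bba"

Original NTs in T[0,2] deriving "bba": ["B", "S"]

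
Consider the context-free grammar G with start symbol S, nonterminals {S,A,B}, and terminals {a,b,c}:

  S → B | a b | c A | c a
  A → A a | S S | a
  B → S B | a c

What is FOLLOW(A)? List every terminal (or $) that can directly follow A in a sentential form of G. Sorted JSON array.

FIRST iteration:
[1]
  A via A→a: +{a}
  B via B→a c: +{a}
  S via S→B: +{a}
  S via S→c A: +{c}
  FIRST(S)={a,c}  FIRST(A)={a}  FIRST(B)={a}
[2]
  A via A→S S: +{c}
  B via B→S B: +{c}
  FIRST(S)={a,c}  FIRST(A)={a,c}  FIRST(B)={a,c}
[3] (stable)
  FIRST(S)={a,c}  FIRST(A)={a,c}  FIRST(B)={a,c}

FOLLOW sets:
FOLLOW(S) := {$}
[1]
  A→A a: FOLLOW(A) ⊇ FIRST(a) = {a}; new: +{a}
  A→S S: FOLLOW(S) ⊇ FIRST(S) = {a,c}; new: +{a,c}
  S→B: FOLLOW(B) ⊇ FOLLOW(S) ⊇ {$,a,c}; new: +{$,a,c}
  S→c A: FOLLOW(A) ⊇ FOLLOW(S) ⊇ {$,a,c}; new: +{$,c}
  FOLLOW[S]={$,a,c}  FOLLOW[A]={$,a,c}  FOLLOW[B]={$,a,c}
[2] (stable)
  FOLLOW[S]={$,a,c}  FOLLOW[A]={$,a,c}  FOLLOW[B]={$,a,c}

FOLLOW(A) = ["$", "a", "c"]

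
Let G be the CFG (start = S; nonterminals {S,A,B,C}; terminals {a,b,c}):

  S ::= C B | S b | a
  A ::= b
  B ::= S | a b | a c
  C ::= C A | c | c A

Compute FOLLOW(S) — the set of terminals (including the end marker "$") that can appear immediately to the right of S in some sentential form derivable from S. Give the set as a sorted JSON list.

FIRST sets, iterate to fixpoint:
[1]
  A via A→b: +{b}
  B via B→a b: +{a}
  C via C→c: +{c}
  S via S→C B: +{c}
  S via S→a: +{a}
  FIRST[S]={a,c}  FIRST[A]={b}  FIRST[B]={a}  FIRST[C]={c}
[2]
  B via B→S: +{c}
  FIRST[S]={a,c}  FIRST[A]={b}  FIRST[B]={a,c}  FIRST[C]={c}
[3] — fixpoint
  FIRST[S]={a,c}  FIRST[A]={b}  FIRST[B]={a,c}  FIRST[C]={c}

Compute FOLLOW by fixpoint:
seed FOLLOW(S) with $
pass 1:
  C→C A: FOLLOW(C) ⊇ FIRST(A) = {b}; new: +{b}
  C→C A: FOLLOW(A) ⊇ FOLLOW(C) ⊇ {b}; new: +{b}
  S→C B: FOLLOW(C) ⊇ FIRST(B) = {a,c}; new: +{a,c}
  S→C B: FOLLOW(B) ⊇ FOLLOW(S) ⊇ {$}; new: +{$}
  S→S b: FOLLOW(S) ⊇ FIRST(b) = {b}; new: +{b}
  S: {$,b}  A: {b}  B: {$}  C: {a,b,c}
pass 2:
  C→C A: FOLLOW(A) ⊇ FOLLOW(C) ⊇ {a,b,c}; new: +{a,c}
  S→C B: FOLLOW(B) ⊇ FOLLOW(S) ⊇ {$,b}; new: +{b}
  S: {$,b}  A: {a,b,c}  B: {$,b}  C: {a,b,c}
pass 3: (no change)
  S: {$,b}  A: {a,b,c}  B: {$,b}  C: {a,b,c}

FOLLOW(S) = ["$", "b"]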